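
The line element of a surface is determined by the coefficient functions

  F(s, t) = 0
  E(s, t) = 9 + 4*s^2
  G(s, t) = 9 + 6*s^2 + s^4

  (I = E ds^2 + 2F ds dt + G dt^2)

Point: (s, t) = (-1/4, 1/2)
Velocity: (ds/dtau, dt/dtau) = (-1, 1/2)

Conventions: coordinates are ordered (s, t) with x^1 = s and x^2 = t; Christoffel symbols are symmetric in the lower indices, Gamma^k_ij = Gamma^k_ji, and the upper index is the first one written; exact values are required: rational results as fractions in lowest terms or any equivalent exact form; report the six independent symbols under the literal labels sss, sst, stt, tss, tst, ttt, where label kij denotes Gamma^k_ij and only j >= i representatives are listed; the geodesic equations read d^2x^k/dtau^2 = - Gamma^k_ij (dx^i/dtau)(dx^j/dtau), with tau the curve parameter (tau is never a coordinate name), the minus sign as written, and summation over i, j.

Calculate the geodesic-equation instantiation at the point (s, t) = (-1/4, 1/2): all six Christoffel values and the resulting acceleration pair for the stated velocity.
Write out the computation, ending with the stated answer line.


E = 37/4, F = 0, G = 2401/256 at the point
E_s = -2, E_t = 0, F_s = 0, F_t = 0, G_s = -49/16, G_t = 0
EG - F^2 = 88837/1024;  g^inv = (1024/88837) * [[2401/256, 0], [0, 37/4]]
first-kind symbols [ij,l] = (1/2)(d_i g_jl + d_j g_il - d_l g_ij): [ss,s] = E_s/2 = -1, [ss,t] = F_s - E_t/2 = 0, [st,s] = E_t/2 = 0, [st,t] = G_s/2 = -49/32, [tt,s] = F_t - G_s/2 = 49/32, [tt,t] = G_t/2 = 0
Gamma^s_ij = (G*[ij,s] - F*[ij,t])/(EG - F^2), Gamma^t_ij = (E*[ij,t] - F*[ij,s])/(EG - F^2)
Gamma_sss = -4/37, Gamma_sst = 0, Gamma_stt = 49/296, Gamma_tss = 0, Gamma_tst = -8/49, Gamma_ttt = 0
d^2s/dtau^2 = -(Gamma_sss*(-1)^2 + 2*Gamma_sst*(-1)*(1/2) + Gamma_stt*(1/2)^2) = 79/1184
d^2t/dtau^2 = -(Gamma_tss*(-1)^2 + 2*Gamma_tst*(-1)*(1/2) + Gamma_ttt*(1/2)^2) = -8/49

Answer: Gamma_sss = -4/37, Gamma_sst = 0, Gamma_stt = 49/296, Gamma_tss = 0, Gamma_tst = -8/49, Gamma_ttt = 0; accelerations (d^2s/dtau^2, d^2t/dtau^2) = (79/1184, -8/49)


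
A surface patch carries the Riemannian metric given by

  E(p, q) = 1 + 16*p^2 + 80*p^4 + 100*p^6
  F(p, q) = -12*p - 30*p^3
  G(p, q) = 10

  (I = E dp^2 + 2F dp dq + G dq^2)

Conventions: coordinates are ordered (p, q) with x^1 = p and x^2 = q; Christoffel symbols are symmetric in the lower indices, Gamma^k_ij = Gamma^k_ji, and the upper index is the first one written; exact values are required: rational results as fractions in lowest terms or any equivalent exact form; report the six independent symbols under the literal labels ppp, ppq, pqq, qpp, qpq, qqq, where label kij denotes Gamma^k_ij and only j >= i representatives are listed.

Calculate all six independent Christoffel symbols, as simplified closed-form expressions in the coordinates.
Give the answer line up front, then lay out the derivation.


Answer: Gamma_ppp = (150*p^5 + 80*p^3 + 8*p)/(50*p^6 + 40*p^4 + 8*p^2 + 5), Gamma_ppq = 0, Gamma_pqq = 0, Gamma_qpp = (-45*p^2 - 6)/(50*p^6 + 40*p^4 + 8*p^2 + 5), Gamma_qpq = 0, Gamma_qqq = 0

E = 1 + 16*p^2 + 80*p^4 + 100*p^6; F = -12*p - 30*p^3; G = 10
Gamma^k_ij = (1/2) g^{kl} (d_i g_jl + d_j g_il - d_l g_ij), with g^inv = (1/(EG-F^2)) [[G, -F], [-F, E]]
first partials: E_p = 32*p + 320*p^3 + 600*p^5, E_q = 0, F_p = -12 - 90*p^2, F_q = 0, G_p = 0, G_q = 0
D = EG - F^2 = 10 + 16*p^2 + 80*p^4 + 100*p^6
expanded: Gamma^p_pp = (G E_p - 2F F_p + F E_q)/(2D), Gamma^p_pq = (G E_q - F G_p)/(2D), Gamma^p_qq = (2G F_q - G G_p - F G_q)/(2D), Gamma^q_pp = (2E F_p - E E_q - F E_p)/(2D), Gamma^q_pq = (E G_p - F E_q)/(2D), Gamma^q_qq = (E G_q - 2F F_q + F G_p)/(2D); substitute and cancel common factors


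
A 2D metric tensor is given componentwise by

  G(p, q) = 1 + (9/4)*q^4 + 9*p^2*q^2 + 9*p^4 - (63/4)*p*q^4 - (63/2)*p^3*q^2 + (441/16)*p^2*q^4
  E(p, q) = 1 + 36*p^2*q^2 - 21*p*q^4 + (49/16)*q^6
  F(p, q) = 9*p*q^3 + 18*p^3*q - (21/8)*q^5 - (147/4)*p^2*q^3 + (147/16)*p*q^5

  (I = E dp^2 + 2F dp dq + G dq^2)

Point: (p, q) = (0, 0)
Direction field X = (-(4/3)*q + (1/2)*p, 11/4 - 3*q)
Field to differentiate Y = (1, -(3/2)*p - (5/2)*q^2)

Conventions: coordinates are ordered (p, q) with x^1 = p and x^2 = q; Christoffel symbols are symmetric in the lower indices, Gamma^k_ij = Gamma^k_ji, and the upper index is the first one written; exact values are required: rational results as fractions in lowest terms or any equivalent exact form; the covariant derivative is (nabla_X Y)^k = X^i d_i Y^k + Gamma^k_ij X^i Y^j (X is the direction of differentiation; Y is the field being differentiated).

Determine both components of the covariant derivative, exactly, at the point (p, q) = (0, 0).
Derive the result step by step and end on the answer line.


E = 1, F = 0, G = 1 at the point
E_p = 0, E_q = 0, F_p = 0, F_q = 0, G_p = 0, G_q = 0
EG - F^2 = 1;  g^inv = (1) * [[1, 0], [0, 1]]
first-kind symbols [ij,l] = (1/2)(d_i g_jl + d_j g_il - d_l g_ij): [pp,p] = E_p/2 = 0, [pp,q] = F_p - E_q/2 = 0, [pq,p] = E_q/2 = 0, [pq,q] = G_p/2 = 0, [qq,p] = F_q - G_p/2 = 0, [qq,q] = G_q/2 = 0
Gamma^p_ij = (G*[ij,p] - F*[ij,q])/(EG - F^2), Gamma^q_ij = (E*[ij,q] - F*[ij,p])/(EG - F^2)
Gamma_ppp = 0, Gamma_ppq = 0, Gamma_pqq = 0, Gamma_qpp = 0, Gamma_qpq = 0, Gamma_qqq = 0
X = (0, 11/4), Y = (1, 0) at the point

Answer: (nabla_X Y)^p = 0, (nabla_X Y)^q = 0


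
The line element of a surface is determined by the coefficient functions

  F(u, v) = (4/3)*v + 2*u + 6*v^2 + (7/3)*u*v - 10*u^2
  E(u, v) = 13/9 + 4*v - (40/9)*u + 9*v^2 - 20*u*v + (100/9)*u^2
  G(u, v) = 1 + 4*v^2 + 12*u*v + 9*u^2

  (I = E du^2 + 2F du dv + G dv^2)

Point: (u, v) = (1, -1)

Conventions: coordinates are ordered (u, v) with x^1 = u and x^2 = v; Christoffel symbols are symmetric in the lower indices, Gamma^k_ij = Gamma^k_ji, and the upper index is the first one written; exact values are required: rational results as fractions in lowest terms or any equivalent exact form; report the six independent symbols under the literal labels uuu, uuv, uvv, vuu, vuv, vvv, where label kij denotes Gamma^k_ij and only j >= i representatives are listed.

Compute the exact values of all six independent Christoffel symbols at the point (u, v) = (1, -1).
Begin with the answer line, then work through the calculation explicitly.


Answer: Gamma_uuu = 170/307, Gamma_uuv = -153/307, Gamma_uvv = -102/307, Gamma_vuu = -30/307, Gamma_vuv = 27/307, Gamma_vvv = 18/307

E = 298/9, F = -17/3, G = 2 at the point
E_u = 340/9, E_v = -34, F_u = -61/3, F_v = -25/3, G_u = 6, G_v = 4
EG - F^2 = 307/9;  g^inv = (9/307) * [[2, 17/3], [17/3, 298/9]]
first-kind symbols [ij,l] = (1/2)(d_i g_jl + d_j g_il - d_l g_ij): [uu,u] = E_u/2 = 170/9, [uu,v] = F_u - E_v/2 = -10/3, [uv,u] = E_v/2 = -17, [uv,v] = G_u/2 = 3, [vv,u] = F_v - G_u/2 = -34/3, [vv,v] = G_v/2 = 2
Gamma^u_ij = (G*[ij,u] - F*[ij,v])/(EG - F^2), Gamma^v_ij = (E*[ij,v] - F*[ij,u])/(EG - F^2)


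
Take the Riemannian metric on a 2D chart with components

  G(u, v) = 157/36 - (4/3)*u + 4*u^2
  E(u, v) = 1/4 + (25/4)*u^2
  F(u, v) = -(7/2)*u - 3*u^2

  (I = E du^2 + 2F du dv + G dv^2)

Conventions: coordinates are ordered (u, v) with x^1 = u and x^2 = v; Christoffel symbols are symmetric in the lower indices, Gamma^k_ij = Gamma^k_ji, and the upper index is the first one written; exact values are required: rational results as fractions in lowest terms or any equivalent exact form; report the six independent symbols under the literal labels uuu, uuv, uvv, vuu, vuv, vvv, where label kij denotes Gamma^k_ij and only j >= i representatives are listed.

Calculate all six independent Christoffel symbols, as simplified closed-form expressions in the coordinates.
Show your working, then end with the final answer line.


E = 1/4 + (25/4)*u^2; F = -(7/2)*u - 3*u^2; G = 157/36 - (4/3)*u + 4*u^2
Gamma^k_ij = (1/2) g^{kl} (d_i g_jl + d_j g_il - d_l g_ij), with g^inv = (1/(EG-F^2)) [[G, -F], [-F, E]]
first partials: E_u = (25/2)*u, E_v = 0, F_u = -7/2 - 6*u, F_v = 0, G_u = -4/3 + 8*u, G_v = 0
D = EG - F^2 = 157/144 - (1/3)*u + (2305/144)*u^2 - (88/3)*u^3 + 16*u^4
expanded: Gamma^u_uu = (G E_u - 2F F_u + F E_v)/(2D), Gamma^u_uv = (G E_v - F G_u)/(2D), Gamma^u_vv = (2G F_v - G G_u - F G_v)/(2D), Gamma^v_uu = (2E F_u - E E_v - F E_u)/(2D), Gamma^v_uv = (E G_u - F E_v)/(2D), Gamma^v_vv = (E G_v - 2F F_v + F G_u)/(2D); substitute and cancel common factors

Answer: Gamma_uuu = (1008*u^3 - 5736*u^2 + 2161*u)/(2304*u^4 - 4224*u^3 + 2305*u^2 - 48*u + 157), Gamma_uuv = (1728*u^3 + 1728*u^2 - 336*u)/(2304*u^4 - 4224*u^3 + 2305*u^2 - 48*u + 157), Gamma_uvv = (-6912*u^3 + 3456*u^2 - 7920*u + 1256)/(6912*u^4 - 12672*u^3 + 6915*u^2 - 144*u + 471), Gamma_vuu = (-2700*u^3 - 216*u - 126)/(2304*u^4 - 4224*u^3 + 2305*u^2 - 48*u + 157), Gamma_vuv = (3600*u^3 - 600*u^2 + 144*u - 24)/(2304*u^4 - 4224*u^3 + 2305*u^2 - 48*u + 157), Gamma_vvv = (-1728*u^3 - 1728*u^2 + 336*u)/(2304*u^4 - 4224*u^3 + 2305*u^2 - 48*u + 157)


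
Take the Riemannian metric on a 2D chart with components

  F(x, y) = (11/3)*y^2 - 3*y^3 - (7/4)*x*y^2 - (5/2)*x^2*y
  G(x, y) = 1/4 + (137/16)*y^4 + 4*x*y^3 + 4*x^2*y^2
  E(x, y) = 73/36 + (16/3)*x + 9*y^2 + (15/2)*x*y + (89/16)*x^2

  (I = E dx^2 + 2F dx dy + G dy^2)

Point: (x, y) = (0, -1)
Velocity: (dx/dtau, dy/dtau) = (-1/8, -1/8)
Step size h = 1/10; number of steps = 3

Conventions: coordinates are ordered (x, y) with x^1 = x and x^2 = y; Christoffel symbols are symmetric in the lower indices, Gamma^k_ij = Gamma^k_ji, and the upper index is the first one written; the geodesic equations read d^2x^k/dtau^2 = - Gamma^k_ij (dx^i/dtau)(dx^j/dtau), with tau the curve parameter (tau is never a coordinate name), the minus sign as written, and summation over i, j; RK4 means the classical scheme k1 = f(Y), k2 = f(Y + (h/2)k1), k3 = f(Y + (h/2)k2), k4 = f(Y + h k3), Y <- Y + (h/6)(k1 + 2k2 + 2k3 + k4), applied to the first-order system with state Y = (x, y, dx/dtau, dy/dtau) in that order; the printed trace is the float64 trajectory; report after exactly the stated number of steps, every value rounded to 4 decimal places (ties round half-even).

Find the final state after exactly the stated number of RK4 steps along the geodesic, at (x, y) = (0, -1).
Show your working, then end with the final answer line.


f(Y) = (dx/dtau, dy/dtau, -Gamma^x_ij Y'^i Y'^j, -Gamma^y_ij Y'^i Y'^j) with the Gammas evaluated at the stage position; h = 0.100000; intermediate values shown to 6 dp
step 0: x = 0.0000, y = -1.0000, dx/dtau = -0.1250, dy/dtau = -0.1250
step 1:
  k1: at (x, y) = (0.000000, -1.000000), (dx/dtau, dy/dtau) = (-0.125000, -0.125000); Gamma_xxx = -1.097508, Gamma_xxy = -1.251078, Gamma_xyy = -0.230306, Gamma_yxx = 1.652961, Gamma_yxy = 0.719492, Gamma_yyy = -1.769036; k1 = (-0.125000, -0.125000, 0.059843, -0.020670)
  k2: at (x, y) = (-0.006250, -1.006250), (dx/dtau, dy/dtau) = (-0.122008, -0.126034); Gamma_xxx = -1.084498, Gamma_xxy = -1.239870, Gamma_xyy = -0.223164, Gamma_yxx = 1.615785, Gamma_yxy = 0.700646, Gamma_yyy = -1.764162; k2 = (-0.122008, -0.126034, 0.057820, -0.017577)
  k3: at (x, y) = (-0.006100, -1.006302), (dx/dtau, dy/dtau) = (-0.122109, -0.125879); Gamma_xxx = -1.084341, Gamma_xxy = -1.239822, Gamma_xyy = -0.223205, Gamma_yxx = 1.615577, Gamma_yxy = 0.700629, Gamma_yyy = -1.764081; k3 = (-0.122109, -0.125879, 0.057819, -0.017675)
  k4: at (x, y) = (-0.012211, -1.012588), (dx/dtau, dy/dtau) = (-0.119218, -0.126768); Gamma_xxx = -1.071378, Gamma_xxy = -1.228613, Gamma_xyy = -0.216168, Gamma_yxx = 1.579221, Gamma_yxy = 0.682203, Gamma_yyy = -1.759055; k4 = (-0.119218, -0.126768, 0.055837, -0.014798)
  Y <- Y + (h/6)(k1 + 2k2 + 2k3 + k4): x = -0.0122, y = -1.0126, dx/dtau = -0.1192, dy/dtau = -0.1268
step 2:
  k1: at (x, y) = (-0.012208, -1.012593), (dx/dtau, dy/dtau) = (-0.119217, -0.126766); Gamma_xxx = -1.071365, Gamma_xxy = -1.228605, Gamma_xyy = -0.216167, Gamma_yxx = 1.579195, Gamma_yxy = 0.682194, Gamma_yyy = -1.759049; k1 = (-0.119217, -0.126766, 0.055836, -0.014797)
  k2: at (x, y) = (-0.018168, -1.018932), (dx/dtau, dy/dtau) = (-0.116426, -0.127506); Gamma_xxx = -1.058418, Gamma_xxy = -1.217384, Gamma_xyy = -0.209230, Gamma_yxx = 1.543569, Gamma_yxy = 0.664157, Gamma_yyy = -1.753861; k2 = (-0.116426, -0.127506, 0.053892, -0.012128)
  k3: at (x, y) = (-0.018029, -1.018969), (dx/dtau, dy/dtau) = (-0.116523, -0.127373); Gamma_xxx = -1.058305, Gamma_xxy = -1.217361, Gamma_xyy = -0.209276, Gamma_yxx = 1.543446, Gamma_yxy = 0.664170, Gamma_yyy = -1.753798; k3 = (-0.116523, -0.127373, 0.053900, -0.012218)
  k4: at (x, y) = (-0.023860, -1.025330), (dx/dtau, dy/dtau) = (-0.113827, -0.127988); Gamma_xxx = -1.045459, Gamma_xxy = -1.206180, Gamma_xyy = -0.202449, Gamma_yxx = 1.508686, Gamma_yxy = 0.646572, Gamma_yyy = -1.748489; k4 = (-0.113827, -0.127988, 0.052007, -0.009745)
  Y <- Y + (h/6)(k1 + 2k2 + 2k3 + k4): x = -0.0239, y = -1.0253, dx/dtau = -0.1138, dy/dtau = -0.1280
step 3:
  k1: at (x, y) = (-0.023857, -1.025335), (dx/dtau, dy/dtau) = (-0.113827, -0.127987); Gamma_xxx = -1.045449, Gamma_xxy = -1.206174, Gamma_xyy = -0.202448, Gamma_yxx = 1.508665, Gamma_yxy = 0.646564, Gamma_yyy = -1.748484; k1 = (-0.113827, -0.127987, 0.052006, -0.009745)
  k2: at (x, y) = (-0.029548, -1.031734), (dx/dtau, dy/dtau) = (-0.111227, -0.128474); Gamma_xxx = -1.032679, Gamma_xxy = -1.195025, Gamma_xyy = -0.195726, Gamma_yxx = 1.474690, Gamma_yxy = 0.629377, Gamma_yyy = -1.743045; k2 = (-0.111227, -0.128474, 0.050159, -0.007461)
  k3: at (x, y) = (-0.029418, -1.031759), (dx/dtau, dy/dtau) = (-0.111319, -0.128360); Gamma_xxx = -1.032601, Gamma_xxy = -1.195022, Gamma_xyy = -0.195776, Gamma_yxx = 1.474634, Gamma_yxy = 0.629412, Gamma_yyy = -1.742998; k3 = (-0.111319, -0.128360, 0.050173, -0.007543)
  k4: at (x, y) = (-0.034988, -1.038171), (dx/dtau, dy/dtau) = (-0.108810, -0.128741); Gamma_xxx = -1.019973, Gamma_xxy = -1.183948, Gamma_xyy = -0.189165, Gamma_yxx = 1.441544, Gamma_yxy = 0.612670, Gamma_yyy = -1.737464; k4 = (-0.108810, -0.128741, 0.048381, -0.005435)
  Y <- Y + (h/6)(k1 + 2k2 + 2k3 + k4): x = -0.0350, y = -1.0382, dx/dtau = -0.1088, dy/dtau = -0.1287

Answer: x = -0.0350, y = -1.0382, dx/dtau = -0.1088, dy/dtau = -0.1287


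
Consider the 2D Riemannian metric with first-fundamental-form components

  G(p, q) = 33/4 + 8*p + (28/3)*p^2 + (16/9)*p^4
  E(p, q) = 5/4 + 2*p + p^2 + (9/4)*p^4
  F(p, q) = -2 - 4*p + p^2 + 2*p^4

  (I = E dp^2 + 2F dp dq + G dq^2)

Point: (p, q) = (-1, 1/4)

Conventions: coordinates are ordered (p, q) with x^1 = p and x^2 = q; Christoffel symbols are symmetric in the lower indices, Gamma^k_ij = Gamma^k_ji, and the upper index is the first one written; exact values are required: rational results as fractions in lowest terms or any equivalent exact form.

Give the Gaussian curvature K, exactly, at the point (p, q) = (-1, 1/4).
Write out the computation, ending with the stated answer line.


E = 5/2, F = 5, G = 409/36, EG - F^2 = 245/72 at the point
E_p = -9, E_q = 0, F_p = -14, F_q = 0, G_p = -160/9, G_q = 0
E_qq = 0, F_pq = 0, G_pp = 40
Evaluate Brioschi's two determinant matrices M1, M2 and divide by (EG - F^2)^2.
M1 = [[-E_qq/2 + F_pq - G_pp/2, E_p/2, F_p - E_q/2], [F_q - G_p/2, E, F], [G_q/2, F, G]] = [[-20, -9/2, -14], [80/9, 5/2, 5], [0, 5, 409/36]]; det M1 = -1415/6
M2 = [[0, E_q/2, G_p/2], [E_q/2, E, F], [G_p/2, F, G]] = [[0, 0, -80/9], [0, 5/2, 5], [-80/9, 5, 409/36]]; det M2 = -16000/81
det M1 - det M2 = -6205/162; K = -6205/162 / (245/72)^2 = -39712/12005

Answer: K = -39712/12005


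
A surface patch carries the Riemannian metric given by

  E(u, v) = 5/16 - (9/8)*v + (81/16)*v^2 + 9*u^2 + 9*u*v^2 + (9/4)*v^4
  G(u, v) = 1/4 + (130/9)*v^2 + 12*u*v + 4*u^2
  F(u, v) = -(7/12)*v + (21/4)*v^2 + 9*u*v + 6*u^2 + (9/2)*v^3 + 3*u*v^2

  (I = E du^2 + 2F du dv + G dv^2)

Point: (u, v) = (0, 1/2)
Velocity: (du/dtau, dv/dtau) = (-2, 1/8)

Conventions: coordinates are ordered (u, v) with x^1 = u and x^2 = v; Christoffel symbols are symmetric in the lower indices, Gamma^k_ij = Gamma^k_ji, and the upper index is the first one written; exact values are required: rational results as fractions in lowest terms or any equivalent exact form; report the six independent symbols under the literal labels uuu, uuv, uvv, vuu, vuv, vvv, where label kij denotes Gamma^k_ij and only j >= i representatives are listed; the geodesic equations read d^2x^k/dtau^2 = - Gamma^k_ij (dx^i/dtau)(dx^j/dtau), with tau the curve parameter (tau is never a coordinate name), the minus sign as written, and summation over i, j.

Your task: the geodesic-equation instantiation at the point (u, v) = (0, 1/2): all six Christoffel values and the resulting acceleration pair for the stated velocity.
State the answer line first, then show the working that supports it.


Answer: Gamma_uuu = 9/451, Gamma_uuv = 5787/2255, Gamma_uvv = 9252/2255, Gamma_vuu = 2511/3608, Gamma_vuv = -621/2255, Gamma_vvv = 424/2255; accelerations (d^2u/dtau^2, d^2v/dtau^2) = (41103/36080, -52757/18040)

E = 37/32, F = 19/12, G = 139/36 at the point
E_u = 9/4, E_v = 81/16, F_u = 21/4, F_v = 193/24, G_u = 6, G_v = 130/9
EG - F^2 = 2255/1152;  g^inv = (1152/2255) * [[139/36, -19/12], [-19/12, 37/32]]
first-kind symbols [ij,l] = (1/2)(d_i g_jl + d_j g_il - d_l g_ij): [uu,u] = E_u/2 = 9/8, [uu,v] = F_u - E_v/2 = 87/32, [uv,u] = E_v/2 = 81/32, [uv,v] = G_u/2 = 3, [vv,u] = F_v - G_u/2 = 121/24, [vv,v] = G_v/2 = 65/9
Gamma^u_ij = (G*[ij,u] - F*[ij,v])/(EG - F^2), Gamma^v_ij = (E*[ij,v] - F*[ij,u])/(EG - F^2)
Gamma_uuu = 9/451, Gamma_uuv = 5787/2255, Gamma_uvv = 9252/2255, Gamma_vuu = 2511/3608, Gamma_vuv = -621/2255, Gamma_vvv = 424/2255
d^2u/dtau^2 = -(Gamma_uuu*(-2)^2 + 2*Gamma_uuv*(-2)*(1/8) + Gamma_uvv*(1/8)^2) = 41103/36080
d^2v/dtau^2 = -(Gamma_vuu*(-2)^2 + 2*Gamma_vuv*(-2)*(1/8) + Gamma_vvv*(1/8)^2) = -52757/18040


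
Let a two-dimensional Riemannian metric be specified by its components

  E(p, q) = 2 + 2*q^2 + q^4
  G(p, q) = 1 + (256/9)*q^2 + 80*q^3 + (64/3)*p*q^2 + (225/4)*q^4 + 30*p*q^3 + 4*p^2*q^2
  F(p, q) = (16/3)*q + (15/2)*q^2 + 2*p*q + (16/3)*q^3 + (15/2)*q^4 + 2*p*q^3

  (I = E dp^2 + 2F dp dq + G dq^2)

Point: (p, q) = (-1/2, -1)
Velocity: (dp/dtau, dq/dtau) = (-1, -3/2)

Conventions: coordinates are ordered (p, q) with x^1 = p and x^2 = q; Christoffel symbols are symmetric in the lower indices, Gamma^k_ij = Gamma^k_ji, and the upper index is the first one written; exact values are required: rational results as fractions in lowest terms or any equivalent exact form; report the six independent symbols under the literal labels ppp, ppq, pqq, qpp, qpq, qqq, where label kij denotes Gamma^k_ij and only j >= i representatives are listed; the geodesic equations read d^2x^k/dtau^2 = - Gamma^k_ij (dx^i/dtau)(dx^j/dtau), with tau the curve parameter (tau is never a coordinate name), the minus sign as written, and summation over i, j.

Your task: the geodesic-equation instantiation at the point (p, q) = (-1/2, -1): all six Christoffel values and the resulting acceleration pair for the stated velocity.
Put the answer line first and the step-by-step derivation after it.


Answer: Gamma_ppp = 0, Gamma_ppq = -144/541, Gamma_pqq = -768/541, Gamma_qpp = 0, Gamma_qpq = -228/541, Gamma_qqq = -1216/541; accelerations (d^2p/dtau^2, d^2q/dtau^2) = (2160/541, 3420/541)

E = 5, F = 19/3, G = 397/36 at the point
E_p = 0, E_q = -8, F_p = -4, F_q = -83/3, G_p = -38/3, G_q = -608/9
EG - F^2 = 541/36;  g^inv = (36/541) * [[397/36, -19/3], [-19/3, 5]]
first-kind symbols [ij,l] = (1/2)(d_i g_jl + d_j g_il - d_l g_ij): [pp,p] = E_p/2 = 0, [pp,q] = F_p - E_q/2 = 0, [pq,p] = E_q/2 = -4, [pq,q] = G_p/2 = -19/3, [qq,p] = F_q - G_p/2 = -64/3, [qq,q] = G_q/2 = -304/9
Gamma^p_ij = (G*[ij,p] - F*[ij,q])/(EG - F^2), Gamma^q_ij = (E*[ij,q] - F*[ij,p])/(EG - F^2)
Gamma_ppp = 0, Gamma_ppq = -144/541, Gamma_pqq = -768/541, Gamma_qpp = 0, Gamma_qpq = -228/541, Gamma_qqq = -1216/541
d^2p/dtau^2 = -(Gamma_ppp*(-1)^2 + 2*Gamma_ppq*(-1)*(-3/2) + Gamma_pqq*(-3/2)^2) = 2160/541
d^2q/dtau^2 = -(Gamma_qpp*(-1)^2 + 2*Gamma_qpq*(-1)*(-3/2) + Gamma_qqq*(-3/2)^2) = 3420/541


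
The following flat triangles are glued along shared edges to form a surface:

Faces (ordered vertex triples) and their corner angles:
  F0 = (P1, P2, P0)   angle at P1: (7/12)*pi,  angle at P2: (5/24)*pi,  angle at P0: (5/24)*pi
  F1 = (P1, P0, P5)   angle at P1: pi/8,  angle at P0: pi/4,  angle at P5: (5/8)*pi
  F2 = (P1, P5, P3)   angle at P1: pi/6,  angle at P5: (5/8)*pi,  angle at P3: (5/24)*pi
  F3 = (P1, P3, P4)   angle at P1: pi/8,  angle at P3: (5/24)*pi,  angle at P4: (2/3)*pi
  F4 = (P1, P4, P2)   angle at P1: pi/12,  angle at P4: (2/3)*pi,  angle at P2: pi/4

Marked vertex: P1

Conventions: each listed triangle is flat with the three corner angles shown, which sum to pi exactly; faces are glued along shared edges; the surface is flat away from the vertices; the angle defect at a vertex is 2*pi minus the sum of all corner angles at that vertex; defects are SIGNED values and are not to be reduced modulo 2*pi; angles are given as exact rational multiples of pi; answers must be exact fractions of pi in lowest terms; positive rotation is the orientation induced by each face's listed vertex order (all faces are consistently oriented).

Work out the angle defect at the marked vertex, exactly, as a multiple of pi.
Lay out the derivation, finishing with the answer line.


Sum of corner angles at P1: (13/12)*pi
defect = 2*pi - (13/12)*pi

Answer: defect(P1) = (11/12)*pi


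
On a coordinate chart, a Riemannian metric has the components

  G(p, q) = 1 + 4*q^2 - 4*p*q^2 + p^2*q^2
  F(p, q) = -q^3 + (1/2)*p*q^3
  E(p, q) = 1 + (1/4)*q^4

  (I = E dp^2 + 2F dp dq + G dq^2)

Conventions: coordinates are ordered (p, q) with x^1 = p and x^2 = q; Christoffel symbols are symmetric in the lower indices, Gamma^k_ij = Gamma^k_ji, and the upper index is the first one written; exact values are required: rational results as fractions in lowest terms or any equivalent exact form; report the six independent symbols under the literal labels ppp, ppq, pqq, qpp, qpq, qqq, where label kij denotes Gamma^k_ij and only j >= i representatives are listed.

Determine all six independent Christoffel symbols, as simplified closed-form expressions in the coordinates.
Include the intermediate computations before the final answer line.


E = 1 + (1/4)*q^4; F = -q^3 + (1/2)*p*q^3; G = 1 + 4*q^2 - 4*p*q^2 + p^2*q^2
Gamma^k_ij = (1/2) g^{kl} (d_i g_jl + d_j g_il - d_l g_ij), with g^inv = (1/(EG-F^2)) [[G, -F], [-F, E]]
first partials: E_p = 0, E_q = q^3, F_p = (1/2)*q^3, F_q = -3*q^2 + (3/2)*p*q^2, G_p = -4*q^2 + 2*p*q^2, G_q = 8*q - 8*p*q + 2*p^2*q
D = EG - F^2 = 1 + 4*q^2 - 4*p*q^2 + (1/4)*q^4 + p^2*q^2
expanded: Gamma^p_pp = (G E_p - 2F F_p + F E_q)/(2D), Gamma^p_pq = (G E_q - F G_p)/(2D), Gamma^p_qq = (2G F_q - G G_p - F G_q)/(2D), Gamma^q_pp = (2E F_p - E E_q - F E_p)/(2D), Gamma^q_pq = (E G_p - F E_q)/(2D), Gamma^q_qq = (E G_q - 2F F_q + F G_p)/(2D); substitute and cancel common factors

Answer: Gamma_ppp = 0, Gamma_ppq = 2*q^3/(4*p^2*q^2 - 16*p*q^2 + q^4 + 16*q^2 + 4), Gamma_pqq = (2*p*q^2 - 4*q^2)/(4*p^2*q^2 - 16*p*q^2 + q^4 + 16*q^2 + 4), Gamma_qpp = 0, Gamma_qpq = (4*p*q^2 - 8*q^2)/(4*p^2*q^2 - 16*p*q^2 + q^4 + 16*q^2 + 4), Gamma_qqq = (4*p^2*q - 16*p*q + 16*q)/(4*p^2*q^2 - 16*p*q^2 + q^4 + 16*q^2 + 4)


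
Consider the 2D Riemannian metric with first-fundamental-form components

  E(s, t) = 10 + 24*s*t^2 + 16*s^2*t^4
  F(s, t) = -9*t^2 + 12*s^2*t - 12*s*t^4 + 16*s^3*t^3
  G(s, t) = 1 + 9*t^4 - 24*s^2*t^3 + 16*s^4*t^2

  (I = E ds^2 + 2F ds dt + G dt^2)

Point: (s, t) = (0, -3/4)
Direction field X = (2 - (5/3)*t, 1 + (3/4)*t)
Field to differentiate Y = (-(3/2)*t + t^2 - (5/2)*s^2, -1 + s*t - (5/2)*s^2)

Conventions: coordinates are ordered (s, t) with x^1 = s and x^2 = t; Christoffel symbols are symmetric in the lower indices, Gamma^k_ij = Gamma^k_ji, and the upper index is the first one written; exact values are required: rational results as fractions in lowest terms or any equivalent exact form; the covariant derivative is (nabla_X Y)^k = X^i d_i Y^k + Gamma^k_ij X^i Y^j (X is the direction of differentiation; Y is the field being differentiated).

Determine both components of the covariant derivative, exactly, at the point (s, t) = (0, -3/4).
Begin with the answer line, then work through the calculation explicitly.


Answer: (nabla_X Y)^s = 58371/52624, (nabla_X Y)^t = -49989/13156

E = 10, F = -81/16, G = 985/256 at the point
E_s = 27/2, E_t = 0, F_s = -243/64, F_t = 27/2, G_s = 0, G_t = -243/16
EG - F^2 = 3289/256;  g^inv = (256/3289) * [[985/256, 81/16], [81/16, 10]]
first-kind symbols [ij,l] = (1/2)(d_i g_jl + d_j g_il - d_l g_ij): [ss,s] = E_s/2 = 27/4, [ss,t] = F_s - E_t/2 = -243/64, [st,s] = E_t/2 = 0, [st,t] = G_s/2 = 0, [tt,s] = F_t - G_s/2 = 27/2, [tt,t] = G_t/2 = -243/32
Gamma^s_ij = (G*[ij,s] - F*[ij,t])/(EG - F^2), Gamma^t_ij = (E*[ij,t] - F*[ij,s])/(EG - F^2)
Gamma_sss = 1728/3289, Gamma_sst = 0, Gamma_stt = 3456/3289, Gamma_tss = -972/3289, Gamma_tst = 0, Gamma_ttt = -1944/3289
X = (13/4, 7/16), Y = (27/16, -1) at the point


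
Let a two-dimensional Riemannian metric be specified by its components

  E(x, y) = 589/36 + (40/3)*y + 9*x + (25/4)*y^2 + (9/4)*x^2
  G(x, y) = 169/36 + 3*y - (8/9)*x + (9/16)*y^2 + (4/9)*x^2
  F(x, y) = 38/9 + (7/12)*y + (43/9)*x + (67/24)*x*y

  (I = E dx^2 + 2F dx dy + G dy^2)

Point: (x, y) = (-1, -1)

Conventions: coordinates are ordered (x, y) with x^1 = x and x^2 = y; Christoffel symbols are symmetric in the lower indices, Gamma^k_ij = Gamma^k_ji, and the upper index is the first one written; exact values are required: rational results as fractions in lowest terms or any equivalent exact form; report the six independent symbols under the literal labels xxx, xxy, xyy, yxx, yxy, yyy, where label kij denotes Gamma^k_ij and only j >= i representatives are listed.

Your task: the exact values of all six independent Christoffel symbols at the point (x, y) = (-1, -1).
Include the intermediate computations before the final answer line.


E = 91/36, F = 119/72, G = 517/144 at the point
E_x = 9/2, E_y = 5/6, F_x = 143/72, F_y = -53/24, G_x = -16/9, G_y = 15/8
EG - F^2 = 203/32;  g^inv = (32/203) * [[517/144, -119/72], [-119/72, 91/36]]
first-kind symbols [ij,l] = (1/2)(d_i g_jl + d_j g_il - d_l g_ij): [xx,x] = E_x/2 = 9/4, [xx,y] = F_x - E_y/2 = 113/72, [xy,x] = E_y/2 = 5/12, [xy,y] = G_x/2 = -8/9, [yy,x] = F_y - G_x/2 = -95/72, [yy,y] = G_y/2 = 15/16
Gamma^x_ij = (G*[ij,x] - F*[ij,y])/(EG - F^2), Gamma^y_ij = (E*[ij,y] - F*[ij,x])/(EG - F^2)

Answer: Gamma_xxx = 14215/16443, Gamma_xxy = 15371/32886, Gamma_xyy = -16295/16443, Gamma_yxx = 92/2349, Gamma_yxy = -1087/2349, Gamma_yyy = 1685/2349


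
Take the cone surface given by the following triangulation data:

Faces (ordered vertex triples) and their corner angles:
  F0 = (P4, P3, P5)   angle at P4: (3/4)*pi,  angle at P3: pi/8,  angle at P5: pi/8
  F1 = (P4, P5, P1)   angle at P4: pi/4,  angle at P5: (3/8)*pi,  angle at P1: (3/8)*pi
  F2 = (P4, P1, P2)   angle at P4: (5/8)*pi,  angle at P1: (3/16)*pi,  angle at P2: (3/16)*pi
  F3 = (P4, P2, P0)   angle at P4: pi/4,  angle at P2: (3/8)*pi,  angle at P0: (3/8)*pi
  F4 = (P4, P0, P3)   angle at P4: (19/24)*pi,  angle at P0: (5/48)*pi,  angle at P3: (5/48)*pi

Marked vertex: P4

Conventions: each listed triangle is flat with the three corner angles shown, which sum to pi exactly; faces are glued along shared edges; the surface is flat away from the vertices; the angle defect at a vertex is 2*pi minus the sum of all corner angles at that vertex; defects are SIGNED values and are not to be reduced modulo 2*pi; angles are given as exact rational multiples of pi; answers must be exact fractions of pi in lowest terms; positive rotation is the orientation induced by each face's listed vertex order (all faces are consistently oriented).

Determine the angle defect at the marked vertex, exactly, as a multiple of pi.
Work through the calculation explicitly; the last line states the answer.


Sum of corner angles at P4: (8/3)*pi
defect = 2*pi - (8/3)*pi

Answer: defect(P4) = (-2/3)*pi


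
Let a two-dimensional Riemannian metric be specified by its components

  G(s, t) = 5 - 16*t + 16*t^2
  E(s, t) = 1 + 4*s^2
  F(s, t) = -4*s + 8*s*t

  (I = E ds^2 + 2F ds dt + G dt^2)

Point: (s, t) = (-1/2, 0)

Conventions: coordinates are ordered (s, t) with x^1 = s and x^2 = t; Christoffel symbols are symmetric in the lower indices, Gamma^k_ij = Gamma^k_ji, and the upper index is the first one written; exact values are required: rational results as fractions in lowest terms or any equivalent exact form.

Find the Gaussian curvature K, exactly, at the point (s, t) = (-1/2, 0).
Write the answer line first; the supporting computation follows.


Answer: K = 2/9

E = 2, F = 2, G = 5, EG - F^2 = 6 at the point
E_s = -4, E_t = 0, F_s = -4, F_t = -4, G_s = 0, G_t = -16
E_tt = 0, F_st = 8, G_ss = 0
Brioschi: K = (det M1 - det M2) / (EG - F^2)^2 with the standard first/second-derivative matrices M1, M2.
M1 = [[-E_tt/2 + F_st - G_ss/2, E_s/2, F_s - E_t/2], [F_t - G_s/2, E, F], [G_t/2, F, G]] = [[8, -2, -4], [-4, 2, 2], [-8, 2, 5]]; det M1 = 8
M2 = [[0, E_t/2, G_s/2], [E_t/2, E, F], [G_s/2, F, G]] = [[0, 0, 0], [0, 2, 2], [0, 2, 5]]; det M2 = 0
det M1 - det M2 = 8; K = 8 / (6)^2 = 2/9


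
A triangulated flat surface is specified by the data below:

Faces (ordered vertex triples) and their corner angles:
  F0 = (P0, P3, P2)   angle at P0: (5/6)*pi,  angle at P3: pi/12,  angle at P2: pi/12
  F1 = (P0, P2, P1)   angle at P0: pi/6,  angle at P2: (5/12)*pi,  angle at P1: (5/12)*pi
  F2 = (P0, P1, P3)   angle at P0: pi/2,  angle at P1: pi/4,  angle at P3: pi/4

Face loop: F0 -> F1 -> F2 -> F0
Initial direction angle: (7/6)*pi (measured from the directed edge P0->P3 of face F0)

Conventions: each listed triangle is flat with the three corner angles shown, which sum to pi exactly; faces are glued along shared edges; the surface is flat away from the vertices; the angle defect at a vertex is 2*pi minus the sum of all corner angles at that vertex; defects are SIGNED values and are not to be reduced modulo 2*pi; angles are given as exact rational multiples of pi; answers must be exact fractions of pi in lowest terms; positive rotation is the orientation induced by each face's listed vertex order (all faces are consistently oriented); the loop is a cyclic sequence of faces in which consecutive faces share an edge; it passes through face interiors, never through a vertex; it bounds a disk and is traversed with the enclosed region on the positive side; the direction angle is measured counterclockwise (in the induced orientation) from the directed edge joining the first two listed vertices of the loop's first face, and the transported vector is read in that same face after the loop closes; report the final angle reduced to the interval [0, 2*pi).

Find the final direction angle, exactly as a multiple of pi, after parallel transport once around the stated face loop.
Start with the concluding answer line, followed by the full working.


Answer: final direction angle = (5/3)*pi

enclosed vertex P0: corner angles sum to (3/2)*pi, defect = 2*pi - (3/2)*pi = pi/2
adding the enclosed defects to the starting angle (mod 2*pi, induced orientation) gives the holonomy
final angle = (7/6)*pi + pi/2 = (5/3)*pi (mod 2*pi)


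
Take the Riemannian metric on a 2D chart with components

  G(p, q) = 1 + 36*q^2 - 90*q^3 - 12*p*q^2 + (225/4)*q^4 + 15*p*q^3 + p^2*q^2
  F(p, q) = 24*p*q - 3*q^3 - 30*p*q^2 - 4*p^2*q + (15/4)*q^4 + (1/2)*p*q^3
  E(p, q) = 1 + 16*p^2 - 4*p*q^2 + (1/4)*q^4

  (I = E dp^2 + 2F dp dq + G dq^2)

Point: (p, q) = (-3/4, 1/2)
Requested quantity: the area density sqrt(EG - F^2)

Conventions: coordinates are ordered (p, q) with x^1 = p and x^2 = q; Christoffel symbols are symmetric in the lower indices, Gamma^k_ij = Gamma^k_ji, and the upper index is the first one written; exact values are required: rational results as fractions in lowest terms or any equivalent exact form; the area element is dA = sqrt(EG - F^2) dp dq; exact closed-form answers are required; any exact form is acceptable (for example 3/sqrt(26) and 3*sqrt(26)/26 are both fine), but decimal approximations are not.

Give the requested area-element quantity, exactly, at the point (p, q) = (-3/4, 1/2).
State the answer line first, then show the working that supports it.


Answer: sqrt(EG - F^2) = 7*sqrt(17)/8

E = 689/64, F = -75/16, G = 13/4; EG - F^2 = 833/64


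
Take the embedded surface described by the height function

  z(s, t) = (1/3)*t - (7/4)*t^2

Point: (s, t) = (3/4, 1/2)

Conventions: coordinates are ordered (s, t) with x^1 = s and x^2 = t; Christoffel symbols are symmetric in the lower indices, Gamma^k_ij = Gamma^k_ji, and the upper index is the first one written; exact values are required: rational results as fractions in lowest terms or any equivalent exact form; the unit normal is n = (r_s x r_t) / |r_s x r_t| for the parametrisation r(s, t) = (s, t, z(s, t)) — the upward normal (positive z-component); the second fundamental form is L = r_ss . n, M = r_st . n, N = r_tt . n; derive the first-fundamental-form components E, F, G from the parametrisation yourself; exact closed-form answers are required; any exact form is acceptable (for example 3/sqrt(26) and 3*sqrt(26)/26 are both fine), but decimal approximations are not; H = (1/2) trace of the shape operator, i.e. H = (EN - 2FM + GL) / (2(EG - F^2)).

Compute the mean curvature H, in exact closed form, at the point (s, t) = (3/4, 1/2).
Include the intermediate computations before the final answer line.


z_s = 0, z_t = -17/12, z_ss = 0, z_st = 0, z_tt = -7/2
E = 1, F = 0, G = 433/144; answer radicand W^2 = 433/144
unnormalised second-form numerators: l = 0, m = 0, n = -7/2; L = l/sqrt(433/144), and similarly M = m/sqrt(W^2), N = n/sqrt(W^2)
H = (E*n - 2*F*m + G*l) / (2*(EG - F^2)*sqrt(W^2)); E*n - 2*F*m + G*l = -7/2, EG - F^2 = 433/144, so H = (-252/433)/sqrt(433/144)

Answer: H = -3024*sqrt(433)/187489


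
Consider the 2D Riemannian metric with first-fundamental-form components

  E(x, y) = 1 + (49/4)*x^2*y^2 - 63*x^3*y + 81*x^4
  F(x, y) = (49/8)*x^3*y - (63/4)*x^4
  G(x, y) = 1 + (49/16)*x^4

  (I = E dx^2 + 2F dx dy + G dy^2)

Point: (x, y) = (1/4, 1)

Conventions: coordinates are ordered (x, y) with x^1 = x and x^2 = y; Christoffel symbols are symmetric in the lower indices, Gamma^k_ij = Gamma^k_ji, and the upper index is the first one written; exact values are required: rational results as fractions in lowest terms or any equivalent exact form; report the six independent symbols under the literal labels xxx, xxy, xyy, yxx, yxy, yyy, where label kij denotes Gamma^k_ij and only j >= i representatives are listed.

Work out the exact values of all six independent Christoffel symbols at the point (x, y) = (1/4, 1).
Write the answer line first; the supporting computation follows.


Answer: Gamma_xxx = -256/909, Gamma_xxy = 224/909, Gamma_xyy = 0, Gamma_yxx = -448/4545, Gamma_yxy = 392/4545, Gamma_yyy = 0

E = 281/256, F = 35/1024, G = 4145/4096 at the point
E_x = -5/8, E_y = 35/64, F_x = 21/128, F_y = 49/512, G_x = 49/256, G_y = 0
EG - F^2 = 4545/4096;  g^inv = (4096/4545) * [[4145/4096, -35/1024], [-35/1024, 281/256]]
first-kind symbols [ij,l] = (1/2)(d_i g_jl + d_j g_il - d_l g_ij): [xx,x] = E_x/2 = -5/16, [xx,y] = F_x - E_y/2 = -7/64, [xy,x] = E_y/2 = 35/128, [xy,y] = G_x/2 = 49/512, [yy,x] = F_y - G_x/2 = 0, [yy,y] = G_y/2 = 0
Gamma^x_ij = (G*[ij,x] - F*[ij,y])/(EG - F^2), Gamma^y_ij = (E*[ij,y] - F*[ij,x])/(EG - F^2)


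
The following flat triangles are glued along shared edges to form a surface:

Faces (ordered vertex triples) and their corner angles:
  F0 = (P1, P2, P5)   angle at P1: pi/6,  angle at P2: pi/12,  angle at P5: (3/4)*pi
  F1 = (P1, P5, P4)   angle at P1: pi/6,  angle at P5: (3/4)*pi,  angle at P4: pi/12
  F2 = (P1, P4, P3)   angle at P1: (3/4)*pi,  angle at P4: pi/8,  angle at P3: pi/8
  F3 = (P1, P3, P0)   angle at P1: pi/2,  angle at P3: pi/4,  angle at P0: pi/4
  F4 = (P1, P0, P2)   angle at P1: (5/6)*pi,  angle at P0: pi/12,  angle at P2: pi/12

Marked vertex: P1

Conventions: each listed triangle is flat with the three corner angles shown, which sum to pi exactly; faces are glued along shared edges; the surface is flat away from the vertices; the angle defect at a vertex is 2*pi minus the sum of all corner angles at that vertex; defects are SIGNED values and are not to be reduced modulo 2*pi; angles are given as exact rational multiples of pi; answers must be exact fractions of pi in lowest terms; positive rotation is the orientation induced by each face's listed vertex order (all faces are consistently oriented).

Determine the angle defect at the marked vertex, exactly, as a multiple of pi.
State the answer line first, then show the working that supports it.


Answer: defect(P1) = (-5/12)*pi

Sum of corner angles at P1: (29/12)*pi
defect = 2*pi - (29/12)*pi


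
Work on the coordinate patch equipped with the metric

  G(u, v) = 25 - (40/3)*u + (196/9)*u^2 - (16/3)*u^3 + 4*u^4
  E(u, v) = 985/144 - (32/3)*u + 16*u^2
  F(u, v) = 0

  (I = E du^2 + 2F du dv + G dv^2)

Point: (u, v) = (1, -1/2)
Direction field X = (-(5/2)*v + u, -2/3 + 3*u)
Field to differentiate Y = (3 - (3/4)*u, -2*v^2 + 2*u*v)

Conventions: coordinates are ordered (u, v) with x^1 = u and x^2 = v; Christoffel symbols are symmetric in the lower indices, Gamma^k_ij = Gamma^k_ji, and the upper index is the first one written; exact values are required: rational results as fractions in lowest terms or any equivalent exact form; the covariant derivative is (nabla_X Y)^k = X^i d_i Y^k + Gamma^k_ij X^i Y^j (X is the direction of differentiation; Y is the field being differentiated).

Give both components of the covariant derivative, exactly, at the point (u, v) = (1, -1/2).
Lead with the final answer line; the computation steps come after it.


Answer: (nabla_X Y)^u = 198941/28048, (nabla_X Y)^v = 1625/204

E = 1753/144, F = 0, G = 289/9 at the point
E_u = 64/3, E_v = 0, F_u = 0, F_v = 0, G_u = 272/9, G_v = 0
EG - F^2 = 506617/1296;  g^inv = (1296/506617) * [[289/9, 0], [0, 1753/144]]
first-kind symbols [ij,l] = (1/2)(d_i g_jl + d_j g_il - d_l g_ij): [uu,u] = E_u/2 = 32/3, [uu,v] = F_u - E_v/2 = 0, [uv,u] = E_v/2 = 0, [uv,v] = G_u/2 = 136/9, [vv,u] = F_v - G_u/2 = -136/9, [vv,v] = G_v/2 = 0
Gamma^u_ij = (G*[ij,u] - F*[ij,v])/(EG - F^2), Gamma^v_ij = (E*[ij,v] - F*[ij,u])/(EG - F^2)
Gamma_uuu = 1536/1753, Gamma_uuv = 0, Gamma_uvv = -2176/1753, Gamma_vuu = 0, Gamma_vuv = 8/17, Gamma_vvv = 0
X = (9/4, 7/3), Y = (9/4, -3/2) at the point


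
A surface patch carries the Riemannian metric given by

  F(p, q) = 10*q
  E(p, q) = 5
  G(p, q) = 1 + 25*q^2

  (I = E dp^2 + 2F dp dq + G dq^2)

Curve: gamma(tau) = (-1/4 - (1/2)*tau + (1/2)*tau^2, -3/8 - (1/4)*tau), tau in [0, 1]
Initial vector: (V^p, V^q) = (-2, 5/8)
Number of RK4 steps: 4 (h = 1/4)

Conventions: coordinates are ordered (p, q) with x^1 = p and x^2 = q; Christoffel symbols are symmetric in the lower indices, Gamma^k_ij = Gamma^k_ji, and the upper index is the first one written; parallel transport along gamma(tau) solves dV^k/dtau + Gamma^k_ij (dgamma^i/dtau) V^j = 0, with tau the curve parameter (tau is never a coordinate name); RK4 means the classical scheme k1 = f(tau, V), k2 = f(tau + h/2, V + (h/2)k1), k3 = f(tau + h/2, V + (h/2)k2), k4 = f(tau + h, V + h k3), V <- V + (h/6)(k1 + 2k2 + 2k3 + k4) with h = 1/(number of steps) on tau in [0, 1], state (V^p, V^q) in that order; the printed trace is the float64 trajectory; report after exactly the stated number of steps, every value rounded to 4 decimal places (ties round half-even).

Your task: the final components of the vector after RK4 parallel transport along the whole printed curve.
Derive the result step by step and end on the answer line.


gamma'(tau) = (-1/2 + tau, -1/4); f(tau, V)^k = -Gamma^k_ij(gamma(tau)) gamma'^i(tau) V^j; h = 1/4; intermediate values shown to 6 dp
curve data and Christoffel symbols at the stage parameters:
  tau = 0.000000: gamma = (-0.250000, -0.375000), gamma' = (-0.500000, -0.250000); Gamma_ppp = 0.000000, Gamma_ppq = 0.000000, Gamma_pqq = 1.174312, Gamma_qpp = 0.000000, Gamma_qpq = 0.000000, Gamma_qqq = -1.100917
  tau = 0.125000: gamma = (-0.304688, -0.406250), gamma' = (-0.375000, -0.250000); Gamma_ppp = 0.000000, Gamma_ppq = 0.000000, Gamma_pqq = 1.095773, Gamma_qpp = 0.000000, Gamma_qpq = 0.000000, Gamma_qqq = -1.112895
  tau = 0.250000: gamma = (-0.343750, -0.437500), gamma' = (-0.250000, -0.250000); Gamma_ppp = 0.000000, Gamma_ppq = 0.000000, Gamma_pqq = 1.021956, Gamma_qpp = 0.000000, Gamma_qpq = 0.000000, Gamma_qqq = -1.117764
  tau = 0.375000: gamma = (-0.367188, -0.468750), gamma' = (-0.125000, -0.250000); Gamma_ppp = 0.000000, Gamma_ppq = 0.000000, Gamma_pqq = 0.953001, Gamma_qpp = 0.000000, Gamma_qpq = 0.000000, Gamma_qqq = -1.116799
  tau = 0.500000: gamma = (-0.375000, -0.500000), gamma' = (0.000000, -0.250000); Gamma_ppp = 0.000000, Gamma_ppq = 0.000000, Gamma_pqq = 0.888889, Gamma_qpp = 0.000000, Gamma_qpq = 0.000000, Gamma_qqq = -1.111111
  tau = 0.625000: gamma = (-0.367188, -0.531250), gamma' = (0.125000, -0.250000); Gamma_ppp = 0.000000, Gamma_ppq = 0.000000, Gamma_pqq = 0.829486, Gamma_qpp = 0.000000, Gamma_qpq = 0.000000, Gamma_qqq = -1.101661
  tau = 0.750000: gamma = (-0.343750, -0.562500), gamma' = (0.250000, -0.250000); Gamma_ppp = 0.000000, Gamma_ppq = 0.000000, Gamma_pqq = 0.774584, Gamma_qpp = 0.000000, Gamma_qpq = 0.000000, Gamma_qqq = -1.089259
  tau = 0.875000: gamma = (-0.304688, -0.593750), gamma' = (0.375000, -0.250000); Gamma_ppp = 0.000000, Gamma_ppq = 0.000000, Gamma_pqq = 0.723931, Gamma_qpp = 0.000000, Gamma_qpq = 0.000000, Gamma_qqq = -1.074585
  tau = 1.000000: gamma = (-0.250000, -0.625000), gamma' = (0.500000, -0.250000); Gamma_ppp = 0.000000, Gamma_ppq = 0.000000, Gamma_pqq = 0.677249, Gamma_qpp = 0.000000, Gamma_qpq = 0.000000, Gamma_qqq = -1.058201
step 0: V^p = -2.0000, V^q = 0.6250
step 1: k1 = (0.183486, -0.172018), k2 = (0.165324, -0.167907), k3 = (0.165465, -0.168050), k4 = (0.148947, -0.162911); V <- V + (h/6)(k1 + 2k2 + 2k3 + k4): V^p = -1.9586, V^q = 0.5830
step 2: k1 = (0.148962, -0.162928), k2 = (0.134059, -0.157101), k3 = (0.134233, -0.157304), k4 = (0.120827, -0.151034); V <- V + (h/6)(k1 + 2k2 + 2k3 + k4): V^p = -1.9250, V^q = 0.5438
step 3: k1 = (0.120837, -0.151046), k2 = (0.108846, -0.144561), k3 = (0.109014, -0.144785), k4 = (0.098289, -0.138219); V <- V + (h/6)(k1 + 2k2 + 2k3 + k4): V^p = -1.8977, V^q = 0.5076
step 4: k1 = (0.098295, -0.138227), k2 = (0.088740, -0.131723), k3 = (0.088887, -0.131942), k4 = (0.080358, -0.125560); V <- V + (h/6)(k1 + 2k2 + 2k3 + k4): V^p = -1.8755, V^q = 0.4746

Answer: V^p = -1.8755, V^q = 0.4746
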